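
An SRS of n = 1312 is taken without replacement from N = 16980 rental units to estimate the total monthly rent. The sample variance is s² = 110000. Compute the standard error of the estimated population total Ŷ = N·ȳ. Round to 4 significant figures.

Var(Ŷ) = N²·Var(ȳ) = N²·(1 − n/N)·s²/n.
f = 1312/16980 = 0.07726737; Var(ȳ) = 0.92273263·110000/1312 = 77.363254.
Var(Ŷ) = 16980² · 77.363254 = 2.2305404 × 10^10.
SE(Ŷ) = √(2.2305404 × 10^10) = 149300.

149300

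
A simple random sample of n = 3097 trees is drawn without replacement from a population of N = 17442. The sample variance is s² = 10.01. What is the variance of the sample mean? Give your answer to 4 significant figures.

0.002658

Under SRS without replacement, Var(ȳ) = (1 − f)·s²/n with f = n/N = 3097/17442 = 0.17755991.
Var(ȳ) = (1 − 0.17755991)·10.01/3097 = 0.82244009·0.0032321602 = 0.0026582581.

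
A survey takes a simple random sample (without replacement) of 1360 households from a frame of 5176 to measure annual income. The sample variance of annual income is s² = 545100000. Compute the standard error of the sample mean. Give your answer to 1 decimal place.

Under SRS without replacement, Var(ȳ) = (1 − f)·s²/n with f = n/N = 1360/5176 = 0.26275116.
Var(ȳ) = (1 − 0.26275116)·545100000/1360 = 0.73724884·400808.82 = 295495.84.
SE(ȳ) = √(295495.84) = 543.6.

543.6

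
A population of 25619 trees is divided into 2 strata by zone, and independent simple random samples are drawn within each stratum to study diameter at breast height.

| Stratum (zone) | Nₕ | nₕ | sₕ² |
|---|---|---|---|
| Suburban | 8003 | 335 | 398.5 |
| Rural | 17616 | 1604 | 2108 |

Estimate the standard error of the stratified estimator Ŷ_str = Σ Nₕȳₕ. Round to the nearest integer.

Var(Ŷ_str) = Σₕ Nₕ²(1 − fₕ)sₕ²/nₕ.
Suburban: 8003²·(1 − 335/8003)·398.5/335 = 7.2999257 × 10^7.
Rural: 17616²·(1 − 1604/17616)·2108/1604 = 3.7069705 × 10^8.
Sum = 4.4369631 × 10^8.
SE = √(4.4369631 × 10^8) = 21064.

21064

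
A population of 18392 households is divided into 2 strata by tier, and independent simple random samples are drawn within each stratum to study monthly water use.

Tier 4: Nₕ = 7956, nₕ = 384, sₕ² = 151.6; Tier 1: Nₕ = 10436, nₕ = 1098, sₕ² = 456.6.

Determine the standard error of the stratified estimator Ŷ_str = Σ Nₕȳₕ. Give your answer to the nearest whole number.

8019

Var(Ŷ_str) = Σₕ Nₕ²(1 − fₕ)sₕ²/nₕ.
Tier 4: 7956²·(1 − 384/7956)·151.6/384 = 2.3783368 × 10^7.
Tier 1: 10436²·(1 − 1098/10436)·456.6/1098 = 4.0524858 × 10^7.
Sum = 6.4308226 × 10^7.
SE = √(6.4308226 × 10^7) = 8019.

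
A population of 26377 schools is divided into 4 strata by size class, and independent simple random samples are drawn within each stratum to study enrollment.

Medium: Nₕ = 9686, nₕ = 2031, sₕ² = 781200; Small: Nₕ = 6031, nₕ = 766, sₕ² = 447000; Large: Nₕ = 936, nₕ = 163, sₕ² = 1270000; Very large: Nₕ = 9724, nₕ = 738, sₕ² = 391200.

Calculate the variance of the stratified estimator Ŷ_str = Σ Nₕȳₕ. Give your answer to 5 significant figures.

Var(Ŷ_str) = Σₕ Nₕ²(1 − fₕ)sₕ²/nₕ.
Medium: 9686²·(1 − 2031/9686)·781200/2031 = 2.8519504 × 10^10.
Small: 6031²·(1 − 766/6031)·447000/766 = 1.8529618 × 10^10.
Large: 936²·(1 − 163/936)·1270000/163 = 5.637304 × 10^9.
Very large: 9724²·(1 − 738/9724)·391200/738 = 4.6318432 × 10^10.
Sum = 9.9004858 × 10^10.

9.9005 × 10^10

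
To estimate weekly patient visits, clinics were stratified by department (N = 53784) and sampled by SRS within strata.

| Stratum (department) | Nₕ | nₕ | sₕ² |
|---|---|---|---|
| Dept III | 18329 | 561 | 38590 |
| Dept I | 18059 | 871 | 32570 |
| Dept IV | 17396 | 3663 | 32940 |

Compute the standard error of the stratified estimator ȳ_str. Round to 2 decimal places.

3.54

Var(ȳ_str) = Σₕ Wₕ²(1 − fₕ)sₕ²/nₕ with Wₕ = Nₕ/N, N = 53784.
Dept III: Wₕ = 0.34078908; term = 0.34078908²·(1 − 0.03060723)·38590/561 = 7.7443155.
Dept I: Wₕ = 0.33576900; term = 0.33576900²·(1 − 0.04823080)·32570/871 = 4.012476.
Dept IV: Wₕ = 0.32344192; term = 0.32344192²·(1 − 0.21056565)·32940/3663 = 0.742669.
Sum = 12.499461.
SE = √(12.499461) = 3.54.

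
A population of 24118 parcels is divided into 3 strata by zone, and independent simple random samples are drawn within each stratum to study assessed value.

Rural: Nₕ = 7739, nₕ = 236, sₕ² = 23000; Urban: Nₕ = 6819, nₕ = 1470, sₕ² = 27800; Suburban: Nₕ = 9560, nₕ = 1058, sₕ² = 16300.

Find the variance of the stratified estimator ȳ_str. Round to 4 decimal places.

13.0673

Var(ȳ_str) = Σₕ Wₕ²(1 − fₕ)sₕ²/nₕ with Wₕ = Nₕ/N, N = 24118.
Rural: Wₕ = 0.32088067; term = 0.32088067²·(1 − 0.03049490)·23000/236 = 9.7286604.
Urban: Wₕ = 0.28273489; term = 0.28273489²·(1 − 0.21557413)·27800/1470 = 1.185873.
Suburban: Wₕ = 0.39638444; term = 0.39638444²·(1 − 0.11066946)·16300/1058 = 2.1527735.
Sum = 13.067307.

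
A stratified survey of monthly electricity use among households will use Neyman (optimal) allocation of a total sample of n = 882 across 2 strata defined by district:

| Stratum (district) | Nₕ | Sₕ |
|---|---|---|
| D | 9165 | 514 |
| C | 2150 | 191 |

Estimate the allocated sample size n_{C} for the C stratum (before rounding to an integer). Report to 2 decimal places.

70.72

Neyman allocation: nₕ = n·NₕSₕ / Σⱼ NⱼSⱼ.
Σ NⱼSⱼ = 9165·514 + 2150·191 = 5.12146 × 10^6.
n_{C} = 882·2150·191 / (5.12146 × 10^6) = 70.72.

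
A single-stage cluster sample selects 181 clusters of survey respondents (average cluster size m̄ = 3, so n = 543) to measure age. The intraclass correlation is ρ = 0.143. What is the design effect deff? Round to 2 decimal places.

deff = 1 + (3 − 1)·0.143 = 1 + 0.286 = 1.286.

1.29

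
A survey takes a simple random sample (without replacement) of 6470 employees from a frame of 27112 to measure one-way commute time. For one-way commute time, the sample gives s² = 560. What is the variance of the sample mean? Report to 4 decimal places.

0.0659

Under SRS without replacement, Var(ȳ) = (1 − f)·s²/n with f = n/N = 6470/27112 = 0.23863972.
Var(ȳ) = (1 − 0.23863972)·560/6470 = 0.76136028·0.086553323 = 0.065898263.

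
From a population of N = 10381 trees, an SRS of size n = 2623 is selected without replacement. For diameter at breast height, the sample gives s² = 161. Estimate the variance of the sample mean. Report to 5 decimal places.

0.04587

Under SRS without replacement, Var(ȳ) = (1 − f)·s²/n with f = n/N = 2623/10381 = 0.25267315.
Var(ȳ) = (1 − 0.25267315)·161/2623 = 0.74732685·0.061380099 = 0.045870996.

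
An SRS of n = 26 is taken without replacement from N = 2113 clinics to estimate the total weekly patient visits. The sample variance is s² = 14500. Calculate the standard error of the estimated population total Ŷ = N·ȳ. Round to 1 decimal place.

49591.6

Var(Ŷ) = N²·Var(ȳ) = N²·(1 − n/N)·s²/n.
f = 26/2113 = 0.01230478; Var(ȳ) = 0.98769522·14500/26 = 550.83003.
Var(Ŷ) = 2113² · 550.83003 = 2.4593288 × 10^9.
SE(Ŷ) = √(2.4593288 × 10^9) = 49591.6.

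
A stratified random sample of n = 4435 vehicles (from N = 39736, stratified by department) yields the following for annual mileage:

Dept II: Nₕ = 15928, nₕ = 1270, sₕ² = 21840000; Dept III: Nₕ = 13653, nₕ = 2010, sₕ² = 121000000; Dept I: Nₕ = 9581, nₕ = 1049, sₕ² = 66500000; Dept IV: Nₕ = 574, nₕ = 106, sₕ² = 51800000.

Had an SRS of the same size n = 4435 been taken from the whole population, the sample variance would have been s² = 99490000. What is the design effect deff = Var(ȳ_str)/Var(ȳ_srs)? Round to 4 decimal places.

0.6006

Var(ȳ_str) = Σ Wₕ²(1−fₕ)sₕ²/nₕ with Wₕ = Nₕ/39736:
  Dept II: (15928/39736)²·(1−1270/15928)·21840000/1270 = 2542.8256
  Dept III: (13653/39736)²·(1−2010/13653)·121000000/2010 = 6060.5775
  Dept I: (9581/39736)²·(1−1049/9581)·66500000/1049 = 3282.0074
  Dept IV: (574/39736)²·(1−106/574)·51800000/106 = 83.140637
  → Var(ȳ_str) = 11968.551.
Var(ȳ_srs) = (1 − 4435/39736)·99490000/4435 = 19929.145.
deff = 11968.551 / 19929.145 = 0.6006.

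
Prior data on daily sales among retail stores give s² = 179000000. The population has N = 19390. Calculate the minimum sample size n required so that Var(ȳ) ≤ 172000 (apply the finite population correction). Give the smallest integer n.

Without fpc, n₀ = s²/D = 179000000/172000 = 1040.6977.
With fpc, (1 − n/N)·s²/n ≤ D requires n ≥ n₀/(1 + n₀/N) = 1040.6977/(1 + 1040.6977/19390) = 987.6867.
Rounding up, n = 988.

988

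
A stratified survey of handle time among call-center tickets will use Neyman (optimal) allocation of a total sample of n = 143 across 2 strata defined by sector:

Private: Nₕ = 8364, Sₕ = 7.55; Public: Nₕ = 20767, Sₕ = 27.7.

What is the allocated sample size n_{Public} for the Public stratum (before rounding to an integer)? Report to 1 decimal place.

128.9

Neyman allocation: nₕ = n·NₕSₕ / Σⱼ NⱼSⱼ.
Σ NⱼSⱼ = 8364·7.55 + 20767·27.7 = 638394.1.
n_{Public} = 143·20767·27.7 / 638394.1 = 128.9.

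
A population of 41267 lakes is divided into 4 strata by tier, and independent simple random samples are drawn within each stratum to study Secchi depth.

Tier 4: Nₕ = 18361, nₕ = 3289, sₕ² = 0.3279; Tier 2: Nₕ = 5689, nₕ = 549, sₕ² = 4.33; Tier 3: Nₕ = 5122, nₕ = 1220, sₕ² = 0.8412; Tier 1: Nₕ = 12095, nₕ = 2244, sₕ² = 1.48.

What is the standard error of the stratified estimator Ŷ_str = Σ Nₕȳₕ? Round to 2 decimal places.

592.10

Var(Ŷ_str) = Σₕ Nₕ²(1 − fₕ)sₕ²/nₕ.
Tier 4: 18361²·(1 − 3289/18361)·0.3279/3289 = 27589.559.
Tier 2: 5689²·(1 − 549/5689)·4.33/549 = 230629.37.
Tier 3: 5122²·(1 − 1220/5122)·0.8412/1220 = 13780.541.
Tier 1: 12095²·(1 − 2244/12095)·1.48/2244 = 78582.358.
Sum = 350581.83.
SE = √(350581.83) = 592.10.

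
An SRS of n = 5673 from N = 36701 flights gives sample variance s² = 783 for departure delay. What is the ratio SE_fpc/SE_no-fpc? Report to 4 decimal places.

0.9195

f = n/N = 5673/36701 = 0.15457344.
SE_no-fpc = √(s²/n) = 0.37151341; SE_fpc = √((1−f)s²/n) = 0.34159573.
Ratio = √(1−f) = 0.91947080.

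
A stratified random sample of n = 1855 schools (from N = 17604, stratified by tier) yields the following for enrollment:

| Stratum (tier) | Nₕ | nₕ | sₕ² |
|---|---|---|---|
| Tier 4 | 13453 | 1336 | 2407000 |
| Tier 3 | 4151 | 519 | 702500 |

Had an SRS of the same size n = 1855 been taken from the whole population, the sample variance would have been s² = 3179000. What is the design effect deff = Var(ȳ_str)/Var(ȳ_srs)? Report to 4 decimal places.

Var(ȳ_str) = Σ Wₕ²(1−fₕ)sₕ²/nₕ with Wₕ = Nₕ/17604:
  Tier 4: (13453/17604)²·(1−1336/13453)·2407000/1336 = 947.67879
  Tier 3: (4151/17604)²·(1−519/4151)·702500/519 = 65.849855
  → Var(ȳ_str) = 1013.5286.
Var(ȳ_srs) = (1 − 1855/17604)·3179000/1855 = 1533.1627.
deff = 1013.5286 / 1533.1627 = 0.6611.

0.6611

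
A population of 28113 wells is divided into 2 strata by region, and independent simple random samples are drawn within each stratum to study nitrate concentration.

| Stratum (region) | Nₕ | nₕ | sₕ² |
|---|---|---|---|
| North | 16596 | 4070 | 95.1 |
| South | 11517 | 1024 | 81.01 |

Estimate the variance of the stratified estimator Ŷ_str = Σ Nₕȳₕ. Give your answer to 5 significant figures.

1.4418 × 10^7

Var(Ŷ_str) = Σₕ Nₕ²(1 − fₕ)sₕ²/nₕ.
North: 16596²·(1 − 4070/16596)·95.1/4070 = 4.8573784 × 10^6.
South: 11517²·(1 − 1024/11517)·81.01/1024 = 9.5604364 × 10^6.
Sum = 1.4417815 × 10^7.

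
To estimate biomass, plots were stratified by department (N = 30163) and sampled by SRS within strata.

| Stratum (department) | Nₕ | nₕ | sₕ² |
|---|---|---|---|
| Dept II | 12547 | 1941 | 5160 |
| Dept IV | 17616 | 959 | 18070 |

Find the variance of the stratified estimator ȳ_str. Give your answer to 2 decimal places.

6.47

Var(ȳ_str) = Σₕ Wₕ²(1 − fₕ)sₕ²/nₕ with Wₕ = Nₕ/N, N = 30163.
Dept II: Wₕ = 0.41597321; term = 0.41597321²·(1 − 0.15469833)·5160/1941 = 0.38883614.
Dept IV: Wₕ = 0.58402679; term = 0.58402679²·(1 − 0.05443915)·18070/959 = 6.0770746.
Sum = 6.4659107.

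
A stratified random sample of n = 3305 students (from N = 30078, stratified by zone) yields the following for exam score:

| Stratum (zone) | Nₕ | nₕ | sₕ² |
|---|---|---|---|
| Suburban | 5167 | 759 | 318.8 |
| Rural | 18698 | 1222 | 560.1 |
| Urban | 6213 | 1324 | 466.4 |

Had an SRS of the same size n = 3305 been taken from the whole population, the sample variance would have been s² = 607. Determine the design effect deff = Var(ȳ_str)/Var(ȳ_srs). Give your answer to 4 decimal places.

Var(ȳ_str) = Σ Wₕ²(1−fₕ)sₕ²/nₕ with Wₕ = Nₕ/30078:
  Suburban: (5167/30078)²·(1−759/5167)·318.8/759 = 0.010574472
  Rural: (18698/30078)²·(1−1222/18698)·560.1/1222 = 0.1655517
  Urban: (6213/30078)²·(1−1324/6213)·466.4/1324 = 0.011827529
  → Var(ȳ_str) = 0.1879537.
Var(ȳ_srs) = (1 − 3305/30078)·607/3305 = 0.16348026.
deff = 0.1879537 / 0.16348026 = 1.1497.

1.1497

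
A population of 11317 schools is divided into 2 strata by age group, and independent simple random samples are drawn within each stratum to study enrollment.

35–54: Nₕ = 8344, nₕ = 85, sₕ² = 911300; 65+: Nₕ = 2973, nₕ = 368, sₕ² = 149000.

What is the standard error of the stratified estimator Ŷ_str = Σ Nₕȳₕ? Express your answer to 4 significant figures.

Var(Ŷ_str) = Σₕ Nₕ²(1 − fₕ)sₕ²/nₕ.
35–54: 8344²·(1 − 85/8344)·911300/85 = 7.3882946 × 10^11.
65+: 2973²·(1 − 368/2973)·149000/368 = 3.1357475 × 10^9.
Sum = 7.4196521 × 10^11.
SE = √(7.4196521 × 10^11) = 861400.

861400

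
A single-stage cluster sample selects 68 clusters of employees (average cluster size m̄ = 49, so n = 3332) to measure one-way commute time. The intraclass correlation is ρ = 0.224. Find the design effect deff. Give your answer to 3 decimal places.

deff = 1 + (49 − 1)·0.224 = 1 + 10.752 = 11.752.

11.752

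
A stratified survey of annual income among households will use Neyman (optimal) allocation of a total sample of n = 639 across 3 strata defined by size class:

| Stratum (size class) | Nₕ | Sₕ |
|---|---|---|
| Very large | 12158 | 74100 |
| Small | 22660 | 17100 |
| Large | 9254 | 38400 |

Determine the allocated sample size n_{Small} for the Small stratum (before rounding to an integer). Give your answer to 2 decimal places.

Neyman allocation: nₕ = n·NₕSₕ / Σⱼ NⱼSⱼ.
Σ NⱼSⱼ = 12158·74100 + 22660·17100 + 9254·38400 = 1.6437474 × 10^9.
n_{Small} = 639·22660·17100 / (1.6437474 × 10^9) = 150.63.

150.63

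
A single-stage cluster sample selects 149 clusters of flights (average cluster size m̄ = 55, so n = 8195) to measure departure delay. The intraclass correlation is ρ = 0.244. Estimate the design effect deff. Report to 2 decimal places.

14.18

deff = 1 + (55 − 1)·0.244 = 1 + 13.176 = 14.176.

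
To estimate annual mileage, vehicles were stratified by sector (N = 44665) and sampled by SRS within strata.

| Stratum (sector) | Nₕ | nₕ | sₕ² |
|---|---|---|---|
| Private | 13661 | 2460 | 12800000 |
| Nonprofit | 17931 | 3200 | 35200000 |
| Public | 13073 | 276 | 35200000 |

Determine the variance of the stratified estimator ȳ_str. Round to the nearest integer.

12551

Var(ȳ_str) = Σₕ Wₕ²(1 − fₕ)sₕ²/nₕ with Wₕ = Nₕ/N, N = 44665.
Private: Wₕ = 0.30585470; term = 0.30585470²·(1 − 0.18007467)·12800000/2460 = 399.09793.
Nonprofit: Wₕ = 0.40145528; term = 0.40145528²·(1 − 0.17846188)·35200000/3200 = 1456.4472.
Public: Wₕ = 0.29269003; term = 0.29269003²·(1 − 0.02111222)·35200000/276 = 10695.038.
Sum = 12550.583.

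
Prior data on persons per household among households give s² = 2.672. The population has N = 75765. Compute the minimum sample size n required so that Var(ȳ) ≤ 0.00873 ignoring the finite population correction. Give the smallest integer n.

307

Without fpc, n₀ = s²/D = 2.672/0.00873 = 306.0710.
Rounding up, n = 307.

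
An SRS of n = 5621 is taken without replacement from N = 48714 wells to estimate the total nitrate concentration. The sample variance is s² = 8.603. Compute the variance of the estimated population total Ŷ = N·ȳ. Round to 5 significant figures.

3.2129 × 10^6

Var(Ŷ) = N²·Var(ȳ) = N²·(1 − n/N)·s²/n.
f = 5621/48714 = 0.11538777; Var(ȳ) = 0.88461223·8.603/5621 = 0.0013539084.
Var(Ŷ) = 48714² · 0.0013539084 = 3.2128975 × 10^6.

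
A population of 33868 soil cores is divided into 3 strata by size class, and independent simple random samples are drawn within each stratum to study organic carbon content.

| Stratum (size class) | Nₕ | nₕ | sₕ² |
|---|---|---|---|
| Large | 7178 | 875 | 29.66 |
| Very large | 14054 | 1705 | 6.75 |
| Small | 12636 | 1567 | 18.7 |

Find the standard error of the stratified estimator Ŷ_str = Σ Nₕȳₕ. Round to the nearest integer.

1972

Var(Ŷ_str) = Σₕ Nₕ²(1 − fₕ)sₕ²/nₕ.
Large: 7178²·(1 − 875/7178)·29.66/875 = 1.5336062 × 10^6.
Very large: 14054²·(1 − 1705/14054)·6.75/1705 = 687086.05.
Small: 12636²·(1 − 1567/12636)·18.7/1567 = 1.6691317 × 10^6.
Sum = 3.889824 × 10^6.
SE = √(3.889824 × 10^6) = 1972.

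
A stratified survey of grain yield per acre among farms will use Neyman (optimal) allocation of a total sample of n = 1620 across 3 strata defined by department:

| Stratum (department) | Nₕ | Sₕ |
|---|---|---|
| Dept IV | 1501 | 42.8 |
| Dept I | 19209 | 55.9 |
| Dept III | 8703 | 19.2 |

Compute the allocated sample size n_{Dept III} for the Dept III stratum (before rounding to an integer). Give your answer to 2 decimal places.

207.41

Neyman allocation: nₕ = n·NₕSₕ / Σⱼ NⱼSⱼ.
Σ NⱼSⱼ = 1501·42.8 + 19209·55.9 + 8703·19.2 = 1.3051235 × 10^6.
n_{Dept III} = 1620·8703·19.2 / (1.3051235 × 10^6) = 207.41.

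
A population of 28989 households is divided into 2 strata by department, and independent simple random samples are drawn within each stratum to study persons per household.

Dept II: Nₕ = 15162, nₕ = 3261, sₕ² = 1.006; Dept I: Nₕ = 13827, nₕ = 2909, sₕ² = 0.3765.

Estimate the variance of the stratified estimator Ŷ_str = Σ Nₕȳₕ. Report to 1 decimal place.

Var(Ŷ_str) = Σₕ Nₕ²(1 − fₕ)sₕ²/nₕ.
Dept II: 15162²·(1 − 3261/15162)·1.006/3261 = 55665.63.
Dept I: 13827²·(1 − 2909/13827)·0.3765/2909 = 19538.549.
Sum = 75204.179.

75204.2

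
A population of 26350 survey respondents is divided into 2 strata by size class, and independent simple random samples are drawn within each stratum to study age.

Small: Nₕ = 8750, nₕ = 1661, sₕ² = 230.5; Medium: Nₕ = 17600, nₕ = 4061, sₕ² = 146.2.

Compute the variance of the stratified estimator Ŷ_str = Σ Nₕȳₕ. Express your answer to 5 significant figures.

1.7186 × 10^7

Var(Ŷ_str) = Σₕ Nₕ²(1 − fₕ)sₕ²/nₕ.
Small: 8750²·(1 − 1661/8750)·230.5/1661 = 8.6078428 × 10^6.
Medium: 17600²·(1 − 4061/17600)·146.2/4061 = 8.5785451 × 10^6.
Sum = 1.7186388 × 10^7.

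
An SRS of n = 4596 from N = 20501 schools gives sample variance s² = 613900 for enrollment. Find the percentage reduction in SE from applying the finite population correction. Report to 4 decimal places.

11.9196

f = n/N = 4596/20501 = 0.22418419.
SE_no-fpc = √(s²/n) = 11.557364; SE_fpc = √((1−f)s²/n) = 10.179774.
Ratio = √(1−f) = 0.88080407. Reduction = 100·(1 − 0.88080407) = 11.9196%.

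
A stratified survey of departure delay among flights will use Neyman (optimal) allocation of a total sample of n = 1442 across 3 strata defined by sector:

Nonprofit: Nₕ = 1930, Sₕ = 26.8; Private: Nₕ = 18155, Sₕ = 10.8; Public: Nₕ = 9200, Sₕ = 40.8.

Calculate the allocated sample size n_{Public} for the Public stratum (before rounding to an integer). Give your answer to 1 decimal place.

868.6

Neyman allocation: nₕ = n·NₕSₕ / Σⱼ NⱼSⱼ.
Σ NⱼSⱼ = 1930·26.8 + 18155·10.8 + 9200·40.8 = 623158.
n_{Public} = 1442·9200·40.8 / 623158 = 868.6.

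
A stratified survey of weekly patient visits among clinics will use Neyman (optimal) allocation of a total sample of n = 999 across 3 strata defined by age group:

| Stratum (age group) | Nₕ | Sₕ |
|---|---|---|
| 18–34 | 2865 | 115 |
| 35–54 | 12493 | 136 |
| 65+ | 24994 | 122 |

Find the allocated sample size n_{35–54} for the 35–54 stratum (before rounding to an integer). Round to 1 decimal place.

Neyman allocation: nₕ = n·NₕSₕ / Σⱼ NⱼSⱼ.
Σ NⱼSⱼ = 2865·115 + 12493·136 + 24994·122 = 5.077791 × 10^6.
n_{35–54} = 999·12493·136 / (5.077791 × 10^6) = 334.3.

334.3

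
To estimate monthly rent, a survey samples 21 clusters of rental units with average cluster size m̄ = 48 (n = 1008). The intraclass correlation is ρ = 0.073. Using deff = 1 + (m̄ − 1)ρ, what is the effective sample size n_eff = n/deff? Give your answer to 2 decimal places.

227.49

deff = 1 + (48 − 1)·0.073 = 1 + 3.431 = 4.431.
n_eff = 1008 / 4.431 = 227.49.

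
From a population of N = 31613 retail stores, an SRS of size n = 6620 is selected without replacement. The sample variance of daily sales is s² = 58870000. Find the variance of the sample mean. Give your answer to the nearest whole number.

Under SRS without replacement, Var(ȳ) = (1 − f)·s²/n with f = n/N = 6620/31613 = 0.20940752.
Var(ȳ) = (1 − 0.20940752)·58870000/6620 = 0.79059248·8892.7492 = 7030.5407.

7031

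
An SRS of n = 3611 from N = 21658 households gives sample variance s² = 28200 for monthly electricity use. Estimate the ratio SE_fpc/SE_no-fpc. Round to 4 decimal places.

0.9128

f = n/N = 3611/21658 = 0.16672823.
SE_no-fpc = √(s²/n) = 2.7945431; SE_fpc = √((1−f)s²/n) = 2.5509629.
Ratio = √(1−f) = 0.91283721.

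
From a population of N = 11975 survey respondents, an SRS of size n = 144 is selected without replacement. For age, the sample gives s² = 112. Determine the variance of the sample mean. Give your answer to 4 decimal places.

Under SRS without replacement, Var(ȳ) = (1 − f)·s²/n with f = n/N = 144/11975 = 0.01202505.
Var(ȳ) = (1 − 0.01202505)·112/144 = 0.98797495·0.77777778 = 0.76842496.

0.7684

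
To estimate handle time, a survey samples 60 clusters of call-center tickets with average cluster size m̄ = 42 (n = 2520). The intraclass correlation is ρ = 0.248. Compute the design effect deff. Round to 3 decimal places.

11.168

deff = 1 + (42 − 1)·0.248 = 1 + 10.168 = 11.168.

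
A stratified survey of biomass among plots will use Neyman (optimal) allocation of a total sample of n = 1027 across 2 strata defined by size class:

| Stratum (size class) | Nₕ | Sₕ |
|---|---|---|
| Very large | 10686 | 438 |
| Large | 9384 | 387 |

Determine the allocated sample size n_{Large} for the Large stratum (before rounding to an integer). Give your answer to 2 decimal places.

Neyman allocation: nₕ = n·NₕSₕ / Σⱼ NⱼSⱼ.
Σ NⱼSⱼ = 10686·438 + 9384·387 = 8.312076 × 10^6.
n_{Large} = 1027·9384·387 / (8.312076 × 10^6) = 448.70.

448.70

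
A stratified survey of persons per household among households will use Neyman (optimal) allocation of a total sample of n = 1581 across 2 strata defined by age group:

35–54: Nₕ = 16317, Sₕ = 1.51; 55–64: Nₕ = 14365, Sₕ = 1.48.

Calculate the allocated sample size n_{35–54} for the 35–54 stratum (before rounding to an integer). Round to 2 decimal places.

Neyman allocation: nₕ = n·NₕSₕ / Σⱼ NⱼSⱼ.
Σ NⱼSⱼ = 16317·1.51 + 14365·1.48 = 45898.87.
n_{35–54} = 1581·16317·1.51 / 45898.87 = 848.69.

848.69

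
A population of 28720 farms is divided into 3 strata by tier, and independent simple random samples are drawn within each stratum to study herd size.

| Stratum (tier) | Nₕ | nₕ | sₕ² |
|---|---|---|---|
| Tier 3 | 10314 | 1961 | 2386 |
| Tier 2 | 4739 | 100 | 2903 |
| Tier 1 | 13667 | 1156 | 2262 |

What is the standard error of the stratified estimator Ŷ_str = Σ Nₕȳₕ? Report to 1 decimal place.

32826.9

Var(Ŷ_str) = Σₕ Nₕ²(1 − fₕ)sₕ²/nₕ.
Tier 3: 10314²·(1 − 1961/10314)·2386/1961 = 1.0482442 × 10^8.
Tier 2: 4739²·(1 − 100/4739)·2903/100 = 6.3820194 × 10^8.
Tier 1: 13667²·(1 − 1156/13667)·2262/1156 = 3.3458001 × 10^8.
Sum = 1.0776064 × 10^9.
SE = √(1.0776064 × 10^9) = 32826.9.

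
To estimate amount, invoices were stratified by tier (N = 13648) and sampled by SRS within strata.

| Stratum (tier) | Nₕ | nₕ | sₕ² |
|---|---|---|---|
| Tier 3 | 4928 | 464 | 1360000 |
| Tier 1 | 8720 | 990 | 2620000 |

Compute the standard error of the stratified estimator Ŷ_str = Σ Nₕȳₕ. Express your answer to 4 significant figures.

Var(Ŷ_str) = Σₕ Nₕ²(1 − fₕ)sₕ²/nₕ.
Tier 3: 4928²·(1 − 464/4928)·1360000/464 = 6.4478632 × 10^10.
Tier 1: 8720²·(1 − 990/8720)·2620000/990 = 1.7838654 × 10^11.
Sum = 2.4286517 × 10^11.
SE = √(2.4286517 × 10^11) = 492800.

492800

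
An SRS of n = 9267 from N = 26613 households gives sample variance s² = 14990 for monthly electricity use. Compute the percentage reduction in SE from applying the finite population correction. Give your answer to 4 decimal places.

f = n/N = 9267/26613 = 0.34821328.
SE_no-fpc = √(s²/n) = 1.2718364; SE_fpc = √((1−f)s²/n) = 1.0267956.
Ratio = √(1−f) = 0.80733309. Reduction = 100·(1 − 0.80733309) = 19.2667%.

19.2667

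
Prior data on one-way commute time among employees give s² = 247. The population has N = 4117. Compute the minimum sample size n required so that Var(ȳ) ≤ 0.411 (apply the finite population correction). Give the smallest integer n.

Without fpc, n₀ = s²/D = 247/0.411 = 600.9732.
With fpc, (1 − n/N)·s²/n ≤ D requires n ≥ n₀/(1 + n₀/N) = 600.9732/(1 + 600.9732/4117) = 524.4215.
Rounding up, n = 525.

525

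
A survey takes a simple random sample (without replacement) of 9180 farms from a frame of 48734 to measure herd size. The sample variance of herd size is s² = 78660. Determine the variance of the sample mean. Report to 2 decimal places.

Under SRS without replacement, Var(ȳ) = (1 − f)·s²/n with f = n/N = 9180/48734 = 0.18836952.
Var(ȳ) = (1 − 0.18836952)·78660/9180 = 0.81163048·8.5686275 = 6.9545592.

6.95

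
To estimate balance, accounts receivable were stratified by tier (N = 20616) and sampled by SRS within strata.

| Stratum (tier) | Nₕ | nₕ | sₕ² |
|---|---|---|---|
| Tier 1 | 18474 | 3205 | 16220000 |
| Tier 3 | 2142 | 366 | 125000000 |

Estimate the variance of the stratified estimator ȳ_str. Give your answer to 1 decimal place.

6415.7

Var(ȳ_str) = Σₕ Wₕ²(1 − fₕ)sₕ²/nₕ with Wₕ = Nₕ/N, N = 20616.
Tier 1: Wₕ = 0.89610012; term = 0.89610012²·(1 − 0.17348706)·16220000/3205 = 3358.8108.
Tier 3: Wₕ = 0.10389988; term = 0.10389988²·(1 − 0.17086835)·125000000/366 = 3056.9092.
Sum = 6415.72.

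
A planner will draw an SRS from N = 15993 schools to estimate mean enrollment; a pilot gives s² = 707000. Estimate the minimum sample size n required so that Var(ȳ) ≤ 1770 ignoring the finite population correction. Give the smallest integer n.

Without fpc, n₀ = s²/D = 707000/1770 = 399.4350.
Rounding up, n = 400.

400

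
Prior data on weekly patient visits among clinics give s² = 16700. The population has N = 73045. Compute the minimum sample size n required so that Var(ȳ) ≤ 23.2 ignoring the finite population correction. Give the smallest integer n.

Without fpc, n₀ = s²/D = 16700/23.2 = 719.8276.
Rounding up, n = 720.

720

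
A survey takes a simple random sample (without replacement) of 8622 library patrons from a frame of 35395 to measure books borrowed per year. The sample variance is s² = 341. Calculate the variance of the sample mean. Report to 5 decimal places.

Under SRS without replacement, Var(ȳ) = (1 − f)·s²/n with f = n/N = 8622/35395 = 0.24359373.
Var(ȳ) = (1 − 0.24359373)·341/8622 = 0.75640627·0.039549988 = 0.029915859.

0.02992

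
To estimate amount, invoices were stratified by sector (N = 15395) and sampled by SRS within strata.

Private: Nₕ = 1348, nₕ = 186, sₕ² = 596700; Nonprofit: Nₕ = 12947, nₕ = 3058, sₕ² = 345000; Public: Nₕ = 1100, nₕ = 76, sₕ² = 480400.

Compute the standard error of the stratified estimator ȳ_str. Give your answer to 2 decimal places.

Var(ȳ_str) = Σₕ Wₕ²(1 − fₕ)sₕ²/nₕ with Wₕ = Nₕ/N, N = 15395.
Private: Wₕ = 0.08756090; term = 0.08756090²·(1 − 0.13798220)·596700/186 = 21.202141.
Nonprofit: Wₕ = 0.84098733; term = 0.84098733²·(1 − 0.23619371)·345000/3058 = 60.945796.
Public: Wₕ = 0.07145177; term = 0.07145177²·(1 − 0.06909091)·480400/76 = 30.041573.
Sum = 112.18951.
SE = √(112.18951) = 10.59.

10.59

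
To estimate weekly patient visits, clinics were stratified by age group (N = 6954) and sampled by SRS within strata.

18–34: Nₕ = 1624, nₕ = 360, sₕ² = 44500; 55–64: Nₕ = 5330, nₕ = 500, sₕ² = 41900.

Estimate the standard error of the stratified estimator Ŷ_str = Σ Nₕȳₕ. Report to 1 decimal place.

Var(Ŷ_str) = Σₕ Nₕ²(1 − fₕ)sₕ²/nₕ.
18–34: 1624²·(1 − 360/1624)·44500/360 = 2.5374098 × 10^8.
55–64: 5330²·(1 − 500/5330)·41900/500 = 2.1573388 × 10^9.
Sum = 2.4110798 × 10^9.
SE = √(2.4110798 × 10^9) = 49102.7.

49102.7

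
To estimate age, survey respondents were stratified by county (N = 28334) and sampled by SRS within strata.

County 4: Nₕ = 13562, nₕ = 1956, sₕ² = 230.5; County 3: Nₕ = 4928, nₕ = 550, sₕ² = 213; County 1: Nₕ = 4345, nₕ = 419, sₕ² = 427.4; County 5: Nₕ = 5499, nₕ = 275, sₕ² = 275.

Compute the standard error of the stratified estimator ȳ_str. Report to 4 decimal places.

0.3016

Var(ȳ_str) = Σₕ Wₕ²(1 − fₕ)sₕ²/nₕ with Wₕ = Nₕ/N, N = 28334.
County 4: Wₕ = 0.47864756; term = 0.47864756²·(1 − 0.14422652)·230.5/1956 = 0.023104289.
County 3: Wₕ = 0.17392532; term = 0.17392532²·(1 − 0.11160714)·213/550 = 0.010407528.
County 1: Wₕ = 0.15334933; term = 0.15334933²·(1 − 0.09643268)·427.4/419 = 0.021674286.
County 5: Wₕ = 0.19407779; term = 0.19407779²·(1 − 0.05000909)·275/275 = 0.035782535.
Sum = 0.090968638.
SE = √(0.090968638) = 0.3016.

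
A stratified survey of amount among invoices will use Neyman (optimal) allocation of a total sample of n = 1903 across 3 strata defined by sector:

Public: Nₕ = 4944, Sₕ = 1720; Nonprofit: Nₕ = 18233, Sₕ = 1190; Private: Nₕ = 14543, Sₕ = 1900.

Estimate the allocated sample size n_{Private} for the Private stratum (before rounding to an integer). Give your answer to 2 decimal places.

909.23

Neyman allocation: nₕ = n·NₕSₕ / Σⱼ NⱼSⱼ.
Σ NⱼSⱼ = 4944·1720 + 18233·1190 + 14543·1900 = 5.783265 × 10^7.
n_{Private} = 1903·14543·1900 / (5.783265 × 10^7) = 909.23.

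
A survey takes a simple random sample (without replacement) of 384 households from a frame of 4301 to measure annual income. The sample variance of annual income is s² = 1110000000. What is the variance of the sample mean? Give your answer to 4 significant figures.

2.633 × 10^6

Under SRS without replacement, Var(ȳ) = (1 − f)·s²/n with f = n/N = 384/4301 = 0.08928156.
Var(ȳ) = (1 − 0.08928156)·1110000000/384 = 0.91071844·2.890625 × 10^6 = 2.6325455 × 10^6.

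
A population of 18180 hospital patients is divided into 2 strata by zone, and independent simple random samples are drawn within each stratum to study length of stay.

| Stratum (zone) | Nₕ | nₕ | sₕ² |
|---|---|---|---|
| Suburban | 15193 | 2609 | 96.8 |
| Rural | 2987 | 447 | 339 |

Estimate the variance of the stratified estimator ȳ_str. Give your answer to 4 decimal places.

0.0389

Var(ȳ_str) = Σₕ Wₕ²(1 − fₕ)sₕ²/nₕ with Wₕ = Nₕ/N, N = 18180.
Suburban: Wₕ = 0.83569857; term = 0.83569857²·(1 − 0.17172382)·96.8/2609 = 0.021462276.
Rural: Wₕ = 0.16430143; term = 0.16430143²·(1 − 0.14964848)·339/447 = 0.017408981.
Sum = 0.038871257.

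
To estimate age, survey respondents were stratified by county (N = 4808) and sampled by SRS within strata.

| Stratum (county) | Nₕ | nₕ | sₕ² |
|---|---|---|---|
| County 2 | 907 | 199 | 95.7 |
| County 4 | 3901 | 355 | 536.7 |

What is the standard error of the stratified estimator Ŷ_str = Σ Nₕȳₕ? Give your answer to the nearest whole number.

Var(Ŷ_str) = Σₕ Nₕ²(1 − fₕ)sₕ²/nₕ.
County 2: 907²·(1 − 199/907)·95.7/199 = 308815.72.
County 4: 3901²·(1 − 355/3901)·536.7/355 = 2.0913076 × 10^7.
Sum = 2.1221892 × 10^7.
SE = √(2.1221892 × 10^7) = 4607.

4607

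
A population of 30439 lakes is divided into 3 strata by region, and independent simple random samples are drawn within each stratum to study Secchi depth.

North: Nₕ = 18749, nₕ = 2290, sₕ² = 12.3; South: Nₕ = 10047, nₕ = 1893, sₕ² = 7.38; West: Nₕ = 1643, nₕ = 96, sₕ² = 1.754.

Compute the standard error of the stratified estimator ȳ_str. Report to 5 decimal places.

0.04673

Var(ȳ_str) = Σₕ Wₕ²(1 − fₕ)sₕ²/nₕ with Wₕ = Nₕ/N, N = 30439.
North: Wₕ = 0.61595322; term = 0.61595322²·(1 − 0.12213985)·12.3/2290 = 0.001788918.
South: Wₕ = 0.33006998; term = 0.33006998²·(1 − 0.18841445)·7.38/1893 = 3.4470858 × 10^-4.
West: Wₕ = 0.05397681; term = 0.05397681²·(1 − 0.05842970)·1.754/96 = 5.0121663 × 10^-5.
Sum = 0.0021837482.
SE = √(0.0021837482) = 0.04673.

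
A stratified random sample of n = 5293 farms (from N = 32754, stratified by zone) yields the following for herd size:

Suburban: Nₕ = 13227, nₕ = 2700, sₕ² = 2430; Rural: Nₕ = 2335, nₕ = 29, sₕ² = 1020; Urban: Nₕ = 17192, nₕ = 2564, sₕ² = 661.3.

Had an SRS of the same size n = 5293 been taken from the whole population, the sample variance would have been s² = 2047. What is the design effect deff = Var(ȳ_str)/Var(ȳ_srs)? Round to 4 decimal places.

1.0912

Var(ȳ_str) = Σ Wₕ²(1−fₕ)sₕ²/nₕ with Wₕ = Nₕ/32754:
  Suburban: (13227/32754)²·(1−2700/13227)·2430/2700 = 0.11680994
  Rural: (2335/32754)²·(1−29/2335)·1020/29 = 0.17653047
  Urban: (17192/32754)²·(1−2564/17192)·661.3/2564 = 0.060459307
  → Var(ȳ_str) = 0.35379972.
Var(ȳ_srs) = (1 − 5293/32754)·2047/5293 = 0.32424102.
deff = 0.35379972 / 0.32424102 = 1.0912.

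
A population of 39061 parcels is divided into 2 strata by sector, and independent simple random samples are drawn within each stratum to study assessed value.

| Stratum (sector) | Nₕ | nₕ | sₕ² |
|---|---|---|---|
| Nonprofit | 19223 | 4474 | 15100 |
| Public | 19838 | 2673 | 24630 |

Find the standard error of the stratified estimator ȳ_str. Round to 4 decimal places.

Var(ȳ_str) = Σₕ Wₕ²(1 − fₕ)sₕ²/nₕ with Wₕ = Nₕ/N, N = 39061.
Nonprofit: Wₕ = 0.49212770; term = 0.49212770²·(1 − 0.23274203)·15100/4474 = 0.62715948.
Public: Wₕ = 0.50787230; term = 0.50787230²·(1 − 0.13474141)·24630/2673 = 2.0564608.
Sum = 2.6836203.
SE = √(2.6836203) = 1.6382.

1.6382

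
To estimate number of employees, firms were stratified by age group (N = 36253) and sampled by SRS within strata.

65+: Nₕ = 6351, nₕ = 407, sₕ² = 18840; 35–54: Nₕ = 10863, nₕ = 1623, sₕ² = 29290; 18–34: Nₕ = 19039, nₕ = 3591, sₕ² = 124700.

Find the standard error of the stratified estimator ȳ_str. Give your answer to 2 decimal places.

3.24

Var(ȳ_str) = Σₕ Wₕ²(1 − fₕ)sₕ²/nₕ with Wₕ = Nₕ/N, N = 36253.
65+: Wₕ = 0.17518550; term = 0.17518550²·(1 − 0.06408440)·18840/407 = 1.3295954.
35–54: Wₕ = 0.29964417; term = 0.29964417²·(1 − 0.14940624)·29290/1623 = 1.3782713.
18–34: Wₕ = 0.52517033; term = 0.52517033²·(1 − 0.18861285)·124700/3591 = 7.7710471.
Sum = 10.478914.
SE = √(10.478914) = 3.24.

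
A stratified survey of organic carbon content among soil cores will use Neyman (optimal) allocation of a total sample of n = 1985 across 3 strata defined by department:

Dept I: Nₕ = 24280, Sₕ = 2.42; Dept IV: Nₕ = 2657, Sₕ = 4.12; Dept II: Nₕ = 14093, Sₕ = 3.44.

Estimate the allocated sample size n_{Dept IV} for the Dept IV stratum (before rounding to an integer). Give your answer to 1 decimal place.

Neyman allocation: nₕ = n·NₕSₕ / Σⱼ NⱼSⱼ.
Σ NⱼSⱼ = 24280·2.42 + 2657·4.12 + 14093·3.44 = 118184.36.
n_{Dept IV} = 1985·2657·4.12 / 118184.36 = 183.9.

183.9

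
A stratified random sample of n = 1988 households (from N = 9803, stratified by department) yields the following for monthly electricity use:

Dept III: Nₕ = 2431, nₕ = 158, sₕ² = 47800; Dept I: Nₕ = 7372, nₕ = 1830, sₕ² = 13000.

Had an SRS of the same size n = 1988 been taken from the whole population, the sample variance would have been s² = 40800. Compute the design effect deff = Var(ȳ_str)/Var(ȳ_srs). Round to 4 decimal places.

Var(ȳ_str) = Σ Wₕ²(1−fₕ)sₕ²/nₕ with Wₕ = Nₕ/9803:
  Dept III: (2431/9803)²·(1−158/2431)·47800/158 = 17.395511
  Dept I: (7372/9803)²·(1−1830/7372)·13000/1830 = 3.0201333
  → Var(ȳ_str) = 20.415644.
Var(ȳ_srs) = (1 − 1988/9803)·40800/1988 = 16.361148.
deff = 20.415644 / 16.361148 = 1.2478.

1.2478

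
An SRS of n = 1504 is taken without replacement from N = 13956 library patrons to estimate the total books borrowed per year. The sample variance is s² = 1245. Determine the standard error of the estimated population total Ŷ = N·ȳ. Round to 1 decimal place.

Var(Ŷ) = N²·Var(ȳ) = N²·(1 − n/N)·s²/n.
f = 1504/13956 = 0.10776727; Var(ȳ) = 0.89223273·1245/1504 = 0.73858361.
Var(Ŷ) = 13956² · 0.73858361 = 1.4385388 × 10^8.
SE(Ŷ) = √(1.4385388 × 10^8) = 11993.9.

11993.9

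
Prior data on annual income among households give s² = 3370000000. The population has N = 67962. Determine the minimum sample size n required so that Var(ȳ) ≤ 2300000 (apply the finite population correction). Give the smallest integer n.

1435

Without fpc, n₀ = s²/D = 3370000000/2300000 = 1465.2174.
With fpc, (1 − n/N)·s²/n ≤ D requires n ≥ n₀/(1 + n₀/N) = 1465.2174/(1 + 1465.2174/67962) = 1434.2949.
Rounding up, n = 1435.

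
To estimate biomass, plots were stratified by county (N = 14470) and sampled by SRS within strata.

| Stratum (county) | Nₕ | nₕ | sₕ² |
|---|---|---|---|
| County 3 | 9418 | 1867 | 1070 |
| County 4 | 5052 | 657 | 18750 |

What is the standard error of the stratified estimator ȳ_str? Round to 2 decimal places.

Var(ȳ_str) = Σₕ Wₕ²(1 − fₕ)sₕ²/nₕ with Wₕ = Nₕ/N, N = 14470.
County 3: Wₕ = 0.65086386; term = 0.65086386²·(1 − 0.19823742)·1070/1867 = 0.194655.
County 4: Wₕ = 0.34913614; term = 0.34913614²·(1 − 0.13004751)·18750/657 = 3.0263633.
Sum = 3.2210183.
SE = √(3.2210183) = 1.79.

1.79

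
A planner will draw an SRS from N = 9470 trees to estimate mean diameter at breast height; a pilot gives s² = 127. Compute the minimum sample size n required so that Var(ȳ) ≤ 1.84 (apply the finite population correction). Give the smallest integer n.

69

Without fpc, n₀ = s²/D = 127/1.84 = 69.0217.
With fpc, (1 − n/N)·s²/n ≤ D requires n ≥ n₀/(1 + n₀/N) = 69.0217/(1 + 69.0217/9470) = 68.5223.
Rounding up, n = 69.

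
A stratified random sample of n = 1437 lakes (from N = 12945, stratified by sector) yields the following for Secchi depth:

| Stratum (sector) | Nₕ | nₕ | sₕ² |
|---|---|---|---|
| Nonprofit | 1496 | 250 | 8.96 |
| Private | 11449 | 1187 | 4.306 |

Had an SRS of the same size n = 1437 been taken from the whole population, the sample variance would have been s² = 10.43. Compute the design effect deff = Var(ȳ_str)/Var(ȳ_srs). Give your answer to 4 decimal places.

Var(ȳ_str) = Σ Wₕ²(1−fₕ)sₕ²/nₕ with Wₕ = Nₕ/12945:
  Nonprofit: (1496/12945)²·(1−250/1496)·8.96/250 = 3.9866997 × 10^-4
  Private: (11449/12945)²·(1−1187/11449)·4.306/1187 = 0.002543424
  → Var(ȳ_str) = 0.002942094.
Var(ȳ_srs) = (1 − 1437/12945)·10.43/1437 = 0.0064524603.
deff = 0.002942094 / 0.0064524603 = 0.4560.

0.4560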